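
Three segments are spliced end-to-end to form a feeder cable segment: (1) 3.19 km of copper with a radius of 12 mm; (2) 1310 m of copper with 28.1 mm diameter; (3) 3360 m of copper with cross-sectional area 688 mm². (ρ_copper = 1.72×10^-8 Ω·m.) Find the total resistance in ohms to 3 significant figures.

Seg 1: A = πr² = π(1.2000e-02 m)² = 4.524e-04 m²
R_1 = (1.72×10^-8)(3190)/(4.524e-04) = 0.1213 Ω
Seg 2: A = π(d/2)² = π(1.4050e-02 m)² = 6.202e-04 m²
R_2 = (1.72×10^-8)(1310)/(6.202e-04) = 0.03633 Ω
Seg 3: A = 688 mm² = 6.880e-04 m²
R_3 = (1.72×10^-8)(3360)/(6.880e-04) = 0.084 Ω
R_total = R_1 + R_2 + R_3 = 0.242 Ω

0.242 Ω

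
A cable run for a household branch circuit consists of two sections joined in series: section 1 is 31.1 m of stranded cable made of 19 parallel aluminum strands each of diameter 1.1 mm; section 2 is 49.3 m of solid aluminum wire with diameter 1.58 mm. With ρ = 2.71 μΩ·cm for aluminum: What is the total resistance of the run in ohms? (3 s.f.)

ρ = 2.71 μΩ·cm = 2.71×10^-8 Ω·m
Section 1: A_strand = π(5.5000e-04)² = 9.503e-07 m²; R₁ = ρL/(N·A_s) = (2.71×10^-8)(31.1)/(19×9.503e-07) = 0.04668 Ω
Section 2: A = π(d/2)² = π(7.9000e-04 m)² = 1.961e-06 m²
R₂ = (2.71×10^-8)(49.3)/(1.961e-06) = 0.6814 Ω
R = R₁ + R₂ = 0.728 Ω

0.728 Ω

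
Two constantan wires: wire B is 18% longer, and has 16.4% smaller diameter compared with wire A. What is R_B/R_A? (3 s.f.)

R ∝ L/d², so R_B/R_A = (1 + 18/100) × (1 − 16.4/100)⁻²
= 1.18 × 1.431 = 1.69

1.69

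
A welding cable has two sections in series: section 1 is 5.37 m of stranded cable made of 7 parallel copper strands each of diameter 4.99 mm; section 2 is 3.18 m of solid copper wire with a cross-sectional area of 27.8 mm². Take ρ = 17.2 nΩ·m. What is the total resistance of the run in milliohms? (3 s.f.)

2.64 mΩ

ρ = 17.2 nΩ·m = 1.72×10^-8 Ω·m
Section 1: A_strand = π(2.4950e-03)² = 1.956e-05 m²; R₁ = ρL/(N·A_s) = (1.72×10^-8)(5.37)/(7×1.956e-05) = 6.747×10^-4 Ω
Section 2: A = 27.8 mm² = 2.780e-05 m²
R₂ = (1.72×10^-8)(3.18)/(2.780e-05) = 0.001967 Ω
R = R₁ + R₂ = 2.64 mΩ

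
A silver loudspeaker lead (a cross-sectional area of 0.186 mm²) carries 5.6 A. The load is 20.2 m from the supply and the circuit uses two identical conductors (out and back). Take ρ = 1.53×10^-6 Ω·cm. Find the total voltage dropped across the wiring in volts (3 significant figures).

ρ = 1.53×10^-6 Ω·cm = 1.53×10^-8 Ω·m
A = 0.186 mm² = 1.860e-07 m²
Total conductor length (both ways) L = 2 × 20.2 = 40.4 m
R = ρL/A = (1.53×10^-8)(40.4)/(1.860e-07) = 3.323 Ω
V = IR = 5.6 × 3.323 = 18.6 V

18.6 V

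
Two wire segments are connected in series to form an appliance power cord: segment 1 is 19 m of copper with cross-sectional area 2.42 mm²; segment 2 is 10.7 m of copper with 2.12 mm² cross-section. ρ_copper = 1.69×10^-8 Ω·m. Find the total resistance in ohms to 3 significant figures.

Segment 1: A = 2.42 mm² = 2.420e-06 m²
R₁ = ρL/A = (1.69×10^-8)(19)/(2.420e-06) = 0.1327 Ω
Segment 2: A = 2.12 mm² = 2.120e-06 m²
R₂ = (1.69×10^-8)(10.7)/(2.120e-06) = 0.0853 Ω
R = R₁ + R₂ = 0.218 Ω

0.218 Ω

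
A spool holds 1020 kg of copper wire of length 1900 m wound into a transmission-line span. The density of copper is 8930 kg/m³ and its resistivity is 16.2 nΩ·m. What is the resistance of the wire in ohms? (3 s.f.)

0.512 Ω

ρ = 16.2 nΩ·m = 1.62×10^-8 Ω·m
A = m/(density·L) = 1020/(8930×1900) = 6.0117e-05 m²
R = ρL/A = (1.62×10^-8)(1900)/(6.0117e-05) = 0.512 Ω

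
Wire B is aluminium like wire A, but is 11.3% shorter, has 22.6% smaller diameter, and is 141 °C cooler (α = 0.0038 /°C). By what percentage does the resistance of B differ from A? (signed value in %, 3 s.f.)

R ∝ ρL/d² with ρ ∝ (1+αΔT), so R_B/R_A = (1 − 11.3/100) × (1 − 22.6/100)⁻² × (1 − 0.0038×141)
= 0.887 × 1.669 × 0.4642 = 0.6873
(R_B − R_A)/R_A = 0.6873 − 1 = -31.3%

-31.3%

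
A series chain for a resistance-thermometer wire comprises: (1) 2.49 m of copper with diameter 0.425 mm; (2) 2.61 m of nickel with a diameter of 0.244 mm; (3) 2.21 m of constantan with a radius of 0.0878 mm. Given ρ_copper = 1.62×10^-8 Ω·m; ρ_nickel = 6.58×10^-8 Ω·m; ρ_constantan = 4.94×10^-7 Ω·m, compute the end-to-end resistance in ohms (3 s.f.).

49.0 Ω

Seg 1: A = π(d/2)² = π(2.1250e-04 m)² = 1.419e-07 m²
R_1 = (1.62×10^-8)(2.49)/(1.419e-07) = 0.2843 Ω
Seg 2: A = π(d/2)² = π(1.2200e-04 m)² = 4.676e-08 m²
R_2 = (6.58×10^-8)(2.61)/(4.676e-08) = 3.673 Ω
Seg 3: A = πr² = π(8.7800e-05 m)² = 2.422e-08 m²
R_3 = (4.94×10^-7)(2.21)/(2.422e-08) = 45.08 Ω
R_total = R_1 + R_2 + R_3 = 49.0 Ω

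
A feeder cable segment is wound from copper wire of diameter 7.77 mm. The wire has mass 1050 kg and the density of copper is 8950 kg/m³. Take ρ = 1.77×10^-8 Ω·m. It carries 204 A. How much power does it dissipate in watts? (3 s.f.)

38400 W

A = π(d/2)² = π(3.8850e-03 m)² = 4.7417e-05 m²
L = m/(density·A) = 1050/(8950×4.7417e-05) = 2474 m
R = ρL/A = (1.77×10^-8)(2474)/(4.7417e-05) = 0.9236 Ω
P = I²R = (204)² × 0.9236 = 38400 W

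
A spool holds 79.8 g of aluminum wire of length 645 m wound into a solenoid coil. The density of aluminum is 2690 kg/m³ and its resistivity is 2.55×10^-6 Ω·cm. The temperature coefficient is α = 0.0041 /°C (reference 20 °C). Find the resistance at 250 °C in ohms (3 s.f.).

695 Ω

ρ = 2.55×10^-6 Ω·cm = 2.55×10^-8 Ω·m
A = m/(density·L) = 0.0798/(2690×645) = 4.5993e-08 m²
R = ρL/A = (2.55×10^-8)(645)/(4.5993e-08) = 357.6 Ω
R(250 °C) = 357.6 × (1 + 0.0041×230) = 695 Ω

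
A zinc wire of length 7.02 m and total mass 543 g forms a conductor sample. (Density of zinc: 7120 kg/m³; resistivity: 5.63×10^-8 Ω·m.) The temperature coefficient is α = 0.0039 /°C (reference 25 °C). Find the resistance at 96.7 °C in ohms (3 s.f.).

A = m/(density·L) = 0.543/(7120×7.02) = 1.0864e-05 m²
R = ρL/A = (5.63×10^-8)(7.02)/(1.0864e-05) = 0.03638 Ω
R(96.7 °C) = 0.03638 × (1 + 0.0039×71.7) = 0.0466 Ω

0.0466 Ω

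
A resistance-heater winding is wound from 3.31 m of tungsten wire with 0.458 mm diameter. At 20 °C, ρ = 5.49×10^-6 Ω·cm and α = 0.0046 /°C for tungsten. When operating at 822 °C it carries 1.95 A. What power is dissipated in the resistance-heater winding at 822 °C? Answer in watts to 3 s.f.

19.7 W

ρ = 5.49×10^-6 Ω·cm = 5.49×10^-8 Ω·m
A = π(d/2)² = π(2.2900e-04 m)² = 1.647e-07 m²
R₍20₎ = ρL/A = (5.49×10^-8)(3.31)/(1.647e-07) = 1.103 Ω
R₍822₎ = R₍20₎(1 + αΔT) = 1.103 × (1 + 0.0046×802) = 5.172 Ω
P = I²R = (1.95)² × 5.172 = 19.7 W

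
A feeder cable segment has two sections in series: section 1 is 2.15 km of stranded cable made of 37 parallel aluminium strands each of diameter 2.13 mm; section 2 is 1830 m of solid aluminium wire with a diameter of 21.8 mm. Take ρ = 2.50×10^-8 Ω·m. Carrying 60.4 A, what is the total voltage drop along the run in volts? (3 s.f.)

32.0 V

Section 1: A_strand = π(1.0650e-03)² = 3.563e-06 m²; R₁ = ρL/(N·A_s) = (2.50×10^-8)(2150)/(37×3.563e-06) = 0.4077 Ω
Section 2: A = π(d/2)² = π(1.0900e-02 m)² = 3.733e-04 m²
R₂ = (2.50×10^-8)(1830)/(3.733e-04) = 0.1226 Ω
R = R₁ + R₂ = 0.5303 Ω
V = IR = 60.4 × 0.5303 = 32.0 V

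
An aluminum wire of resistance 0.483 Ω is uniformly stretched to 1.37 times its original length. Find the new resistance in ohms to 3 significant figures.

0.907 Ω

Volume constant ⇒ A' = A/k with k = 1.37. R' = ρ(kL)/(A/k) = k²R.
R' = 1.877 × 0.483 = 0.907 Ω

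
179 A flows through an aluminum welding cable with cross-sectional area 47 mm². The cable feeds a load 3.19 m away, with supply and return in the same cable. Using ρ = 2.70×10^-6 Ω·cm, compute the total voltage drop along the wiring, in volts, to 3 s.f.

ρ = 2.70×10^-6 Ω·cm = 2.70×10^-8 Ω·m
A = 47 mm² = 4.700e-05 m²
Total conductor length (both ways) L = 2 × 3.19 = 6.38 m
R = ρL/A = (2.70×10^-8)(6.38)/(4.700e-05) = 0.003665 Ω
V = IR = 179 × 0.003665 = 0.656 V

0.656 V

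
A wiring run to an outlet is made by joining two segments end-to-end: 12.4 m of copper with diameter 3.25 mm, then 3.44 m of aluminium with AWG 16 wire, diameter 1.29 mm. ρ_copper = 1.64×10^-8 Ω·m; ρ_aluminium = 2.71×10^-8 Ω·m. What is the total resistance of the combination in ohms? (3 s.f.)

Segment 1: A = π(d/2)² = π(1.6250e-03 m)² = 8.296e-06 m²
R₁ = ρL/A = (1.64×10^-8)(12.4)/(8.296e-06) = 0.02451 Ω
Segment 2: A = π(1.29/2 mm)² = π(6.4500e-04 m)² = 1.307e-06 m²
R₂ = (2.71×10^-8)(3.44)/(1.307e-06) = 0.07133 Ω
R = R₁ + R₂ = 0.0958 Ω

0.0958 Ω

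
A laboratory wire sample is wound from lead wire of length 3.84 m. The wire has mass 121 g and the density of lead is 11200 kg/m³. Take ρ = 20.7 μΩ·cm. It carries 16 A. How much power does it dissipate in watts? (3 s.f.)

ρ = 20.7 μΩ·cm = 2.07×10^-7 Ω·m
A = m/(density·L) = 0.121/(11200×3.84) = 2.8134e-06 m²
R = ρL/A = (2.07×10^-7)(3.84)/(2.8134e-06) = 0.2825 Ω
P = I²R = (16)² × 0.2825 = 72.3 W

72.3 W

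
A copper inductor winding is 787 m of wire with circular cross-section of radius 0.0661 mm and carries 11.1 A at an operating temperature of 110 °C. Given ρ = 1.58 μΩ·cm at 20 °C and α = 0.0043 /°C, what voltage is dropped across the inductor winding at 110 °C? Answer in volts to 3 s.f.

13900 V

ρ = 1.58 μΩ·cm = 1.58×10^-8 Ω·m
A = πr² = π(6.6100e-05 m)² = 1.373e-08 m²
R₍20₎ = ρL/A = (1.58×10^-8)(787)/(1.373e-08) = 905.9 Ω
R₍110₎ = R₍20₎(1 + αΔT) = 905.9 × (1 + 0.0043×90) = 1256 Ω
V = IR = 11.1 × 1256 = 13900 V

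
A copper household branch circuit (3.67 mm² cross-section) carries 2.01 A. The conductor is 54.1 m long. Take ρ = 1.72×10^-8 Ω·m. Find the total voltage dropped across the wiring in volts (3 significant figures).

0.510 V

A = 3.67 mm² = 3.670e-06 m²
R = ρL/A = (1.72×10^-8)(54.1)/(3.670e-06) = 0.2535 Ω
V = IR = 2.01 × 0.2535 = 0.510 V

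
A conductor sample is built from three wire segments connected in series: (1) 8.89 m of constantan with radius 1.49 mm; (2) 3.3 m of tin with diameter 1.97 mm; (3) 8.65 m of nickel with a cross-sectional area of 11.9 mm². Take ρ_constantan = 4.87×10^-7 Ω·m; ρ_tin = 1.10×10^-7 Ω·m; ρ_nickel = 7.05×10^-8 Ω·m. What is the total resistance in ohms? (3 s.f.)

Seg 1: A = πr² = π(1.4900e-03 m)² = 6.975e-06 m²
R_1 = (4.87×10^-7)(8.89)/(6.975e-06) = 0.6207 Ω
Seg 2: A = π(d/2)² = π(9.8500e-04 m)² = 3.048e-06 m²
R_2 = (1.10×10^-7)(3.3)/(3.048e-06) = 0.1191 Ω
Seg 3: A = 11.9 mm² = 1.190e-05 m²
R_3 = (7.05×10^-8)(8.65)/(1.190e-05) = 0.05125 Ω
R_total = R_1 + R_2 + R_3 = 0.791 Ω

0.791 Ω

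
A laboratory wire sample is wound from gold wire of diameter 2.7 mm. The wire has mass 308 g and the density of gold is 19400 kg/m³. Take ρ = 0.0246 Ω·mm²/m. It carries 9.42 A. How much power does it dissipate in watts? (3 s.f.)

1.06 W

ρ = 0.0246 Ω·mm²/m = 2.46×10^-8 Ω·m
A = π(d/2)² = π(1.3500e-03 m)² = 5.7256e-06 m²
L = m/(density·A) = 0.308/(19400×5.7256e-06) = 2.773 m
R = ρL/A = (2.46×10^-8)(2.773)/(5.7256e-06) = 0.01191 Ω
P = I²R = (9.42)² × 0.01191 = 1.06 W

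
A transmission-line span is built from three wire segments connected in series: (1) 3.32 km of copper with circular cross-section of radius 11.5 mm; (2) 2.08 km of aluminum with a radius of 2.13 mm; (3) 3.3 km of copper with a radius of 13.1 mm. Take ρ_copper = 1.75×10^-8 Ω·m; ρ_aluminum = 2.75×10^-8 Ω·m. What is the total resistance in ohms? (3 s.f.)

4.26 Ω

Seg 1: A = πr² = π(1.1500e-02 m)² = 4.155e-04 m²
R_1 = (1.75×10^-8)(3320)/(4.155e-04) = 0.1398 Ω
Seg 2: A = πr² = π(2.1300e-03 m)² = 1.425e-05 m²
R_2 = (2.75×10^-8)(2080)/(1.425e-05) = 4.013 Ω
Seg 3: A = πr² = π(1.3100e-02 m)² = 5.391e-04 m²
R_3 = (1.75×10^-8)(3300)/(5.391e-04) = 0.1071 Ω
R_total = R_1 + R_2 + R_3 = 4.26 Ω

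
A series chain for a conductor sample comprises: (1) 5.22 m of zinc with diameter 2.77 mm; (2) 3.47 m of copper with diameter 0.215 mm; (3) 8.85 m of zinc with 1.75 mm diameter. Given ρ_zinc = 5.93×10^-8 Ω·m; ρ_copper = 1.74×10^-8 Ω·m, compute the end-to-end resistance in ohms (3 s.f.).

Seg 1: A = π(d/2)² = π(1.3850e-03 m)² = 6.026e-06 m²
R_1 = (5.93×10^-8)(5.22)/(6.026e-06) = 0.05137 Ω
Seg 2: A = π(d/2)² = π(1.0750e-04 m)² = 3.631e-08 m²
R_2 = (1.74×10^-8)(3.47)/(3.631e-08) = 1.663 Ω
Seg 3: A = π(d/2)² = π(8.7500e-04 m)² = 2.405e-06 m²
R_3 = (5.93×10^-8)(8.85)/(2.405e-06) = 0.2182 Ω
R_total = R_1 + R_2 + R_3 = 1.93 Ω

1.93 Ω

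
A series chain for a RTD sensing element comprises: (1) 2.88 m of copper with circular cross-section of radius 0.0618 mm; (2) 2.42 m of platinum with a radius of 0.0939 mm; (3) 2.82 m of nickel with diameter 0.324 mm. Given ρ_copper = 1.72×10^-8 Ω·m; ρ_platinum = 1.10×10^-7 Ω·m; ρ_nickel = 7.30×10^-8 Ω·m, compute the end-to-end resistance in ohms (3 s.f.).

Seg 1: A = πr² = π(6.1800e-05 m)² = 1.200e-08 m²
R_1 = (1.72×10^-8)(2.88)/(1.200e-08) = 4.129 Ω
Seg 2: A = πr² = π(9.3900e-05 m)² = 2.770e-08 m²
R_2 = (1.10×10^-7)(2.42)/(2.770e-08) = 9.61 Ω
Seg 3: A = π(d/2)² = π(1.6200e-04 m)² = 8.245e-08 m²
R_3 = (7.30×10^-8)(2.82)/(8.245e-08) = 2.497 Ω
R_total = R_1 + R_2 + R_3 = 16.2 Ω

16.2 Ω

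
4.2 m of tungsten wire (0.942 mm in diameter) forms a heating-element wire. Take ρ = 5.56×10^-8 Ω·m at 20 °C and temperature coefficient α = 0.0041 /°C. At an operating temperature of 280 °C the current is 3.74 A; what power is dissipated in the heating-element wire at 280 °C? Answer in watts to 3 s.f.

A = π(d/2)² = π(4.7100e-04 m)² = 6.969e-07 m²
R₍20₎ = ρL/A = (5.56×10^-8)(4.2)/(6.969e-07) = 0.3351 Ω
R₍280₎ = R₍20₎(1 + αΔT) = 0.3351 × (1 + 0.0041×260) = 0.6922 Ω
P = I²R = (3.74)² × 0.6922 = 9.68 W

9.68 W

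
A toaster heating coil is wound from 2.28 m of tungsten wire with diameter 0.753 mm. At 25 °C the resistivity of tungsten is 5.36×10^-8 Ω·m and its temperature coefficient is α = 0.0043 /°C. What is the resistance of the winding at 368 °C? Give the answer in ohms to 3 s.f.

A = π(d/2)² = π(3.7650e-04 m)² = 4.453e-07 m²
R₍25°C₎ = ρL/A = (5.36×10^-8)(2.28)/(4.453e-07) = 0.2744 Ω
R = R₀(1 + αΔT) = 0.2744(1 + 0.0043×343) = 0.679 Ω

0.679 Ω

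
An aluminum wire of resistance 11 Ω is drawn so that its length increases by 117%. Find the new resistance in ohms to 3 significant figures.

51.8 Ω

k = 1 + 117/100 = 2.17; volume constant ⇒ A' = A/k, so R' = k²R.
R' = 4.709 × 11 = 51.8 Ω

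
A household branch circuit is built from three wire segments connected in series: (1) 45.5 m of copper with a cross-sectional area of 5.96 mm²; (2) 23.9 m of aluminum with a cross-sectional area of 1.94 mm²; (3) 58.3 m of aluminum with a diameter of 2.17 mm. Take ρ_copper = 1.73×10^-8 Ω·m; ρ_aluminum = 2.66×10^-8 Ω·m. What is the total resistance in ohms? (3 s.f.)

0.879 Ω

Seg 1: A = 5.96 mm² = 5.960e-06 m²
R_1 = (1.73×10^-8)(45.5)/(5.960e-06) = 0.1321 Ω
Seg 2: A = 1.94 mm² = 1.940e-06 m²
R_2 = (2.66×10^-8)(23.9)/(1.940e-06) = 0.3277 Ω
Seg 3: A = π(d/2)² = π(1.0850e-03 m)² = 3.698e-06 m²
R_3 = (2.66×10^-8)(58.3)/(3.698e-06) = 0.4193 Ω
R_total = R_1 + R_2 + R_3 = 0.879 Ω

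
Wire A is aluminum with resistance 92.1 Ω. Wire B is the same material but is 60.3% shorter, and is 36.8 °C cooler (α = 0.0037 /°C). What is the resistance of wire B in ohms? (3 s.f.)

R ∝ ρL/d² with ρ ∝ (1+αΔT), so R_B/R_A = (1 − 60.3/100) × (1 − 0.0037×36.8)
= 0.397 × 0.8638 = 0.3429
R_B = 0.3429 × 92.1 = 31.6 Ω

31.6 Ω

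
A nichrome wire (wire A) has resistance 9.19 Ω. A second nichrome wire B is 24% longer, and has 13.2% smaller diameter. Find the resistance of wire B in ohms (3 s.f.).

15.1 Ω

R ∝ L/d², so R_B/R_A = (1 + 24/100) × (1 − 13.2/100)⁻²
= 1.24 × 1.327 = 1.646
R_B = 1.646 × 9.19 = 15.1 Ω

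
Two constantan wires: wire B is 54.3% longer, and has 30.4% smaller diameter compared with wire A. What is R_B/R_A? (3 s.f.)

3.19

R ∝ L/d², so R_B/R_A = (1 + 54.3/100) × (1 − 30.4/100)⁻²
= 1.543 × 2.064 = 3.19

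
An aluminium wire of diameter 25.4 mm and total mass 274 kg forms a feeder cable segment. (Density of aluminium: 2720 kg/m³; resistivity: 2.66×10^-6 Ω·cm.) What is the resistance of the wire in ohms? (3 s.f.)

ρ = 2.66×10^-6 Ω·cm = 2.66×10^-8 Ω·m
A = π(d/2)² = π(1.2700e-02 m)² = 5.0671e-04 m²
L = m/(density·A) = 274/(2720×5.0671e-04) = 198.8 m
R = ρL/A = (2.66×10^-8)(198.8)/(5.0671e-04) = 0.0104 Ω

0.0104 Ω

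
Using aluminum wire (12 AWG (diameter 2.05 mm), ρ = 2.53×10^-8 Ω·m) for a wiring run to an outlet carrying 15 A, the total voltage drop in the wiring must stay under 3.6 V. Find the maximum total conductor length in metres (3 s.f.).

31.3 m

A = π(2.05/2 mm)² = π(1.0250e-03 m)² = 3.301e-06 m²
L_max = V_max·A/(1·ρI) = (3.6)(3.301e-06)/(2.53×10^-8×15) = 31.3 m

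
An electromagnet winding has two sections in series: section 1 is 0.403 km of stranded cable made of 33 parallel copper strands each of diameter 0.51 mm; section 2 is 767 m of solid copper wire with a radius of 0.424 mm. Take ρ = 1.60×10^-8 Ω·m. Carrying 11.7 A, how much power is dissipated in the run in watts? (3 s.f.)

Section 1: A_strand = π(2.5500e-04)² = 2.043e-07 m²; R₁ = ρL/(N·A_s) = (1.60×10^-8)(403)/(33×2.043e-07) = 0.9565 Ω
Section 2: A = πr² = π(4.2400e-04 m)² = 5.648e-07 m²
R₂ = (1.60×10^-8)(767)/(5.648e-07) = 21.73 Ω
R = R₁ + R₂ = 22.69 Ω
P = I²R = (11.7)² × 22.69 = 3110 W

3110 W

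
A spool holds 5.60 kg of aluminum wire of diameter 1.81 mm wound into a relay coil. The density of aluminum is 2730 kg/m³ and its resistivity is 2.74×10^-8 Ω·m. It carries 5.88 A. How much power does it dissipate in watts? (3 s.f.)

A = π(d/2)² = π(9.0500e-04 m)² = 2.5730e-06 m²
L = m/(density·A) = 5.6/(2730×2.5730e-06) = 797.2 m
R = ρL/A = (2.74×10^-8)(797.2)/(2.5730e-06) = 8.489 Ω
P = I²R = (5.88)² × 8.489 = 294 W

294 W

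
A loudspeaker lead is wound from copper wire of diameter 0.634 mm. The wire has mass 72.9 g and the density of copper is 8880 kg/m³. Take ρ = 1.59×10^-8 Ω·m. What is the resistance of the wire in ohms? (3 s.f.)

A = π(d/2)² = π(3.1700e-04 m)² = 3.1570e-07 m²
L = m/(density·A) = 0.0729/(8880×3.1570e-07) = 26 m
R = ρL/A = (1.59×10^-8)(26)/(3.1570e-07) = 1.31 Ω

1.31 Ω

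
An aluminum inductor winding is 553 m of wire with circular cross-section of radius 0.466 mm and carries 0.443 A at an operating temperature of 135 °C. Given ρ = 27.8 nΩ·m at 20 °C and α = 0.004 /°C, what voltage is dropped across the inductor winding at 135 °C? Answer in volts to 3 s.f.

14.6 V

ρ = 27.8 nΩ·m = 2.78×10^-8 Ω·m
A = πr² = π(4.6600e-04 m)² = 6.822e-07 m²
R₍20₎ = ρL/A = (2.78×10^-8)(553)/(6.822e-07) = 22.53 Ω
R₍135₎ = R₍20₎(1 + αΔT) = 22.53 × (1 + 0.004×115) = 32.9 Ω
V = IR = 0.443 × 32.9 = 14.6 V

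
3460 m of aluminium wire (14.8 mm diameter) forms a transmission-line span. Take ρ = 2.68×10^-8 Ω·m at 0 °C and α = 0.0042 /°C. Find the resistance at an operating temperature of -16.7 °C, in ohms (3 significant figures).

0.501 Ω

A = π(d/2)² = π(7.4000e-03 m)² = 1.720e-04 m²
R₍0°C₎ = ρL/A = (2.68×10^-8)(3460)/(1.720e-04) = 0.539 Ω
R = R₀(1 + αΔT) = 0.539(1 + 0.0042×-16.7) = 0.501 Ω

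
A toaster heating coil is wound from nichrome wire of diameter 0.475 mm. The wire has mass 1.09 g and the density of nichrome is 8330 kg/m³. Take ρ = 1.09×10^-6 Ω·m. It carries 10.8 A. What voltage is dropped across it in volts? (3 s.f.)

A = π(d/2)² = π(2.3750e-04 m)² = 1.7721e-07 m²
L = m/(density·A) = 0.00109/(8330×1.7721e-07) = 0.7384 m
R = ρL/A = (1.09×10^-6)(0.7384)/(1.7721e-07) = 4.542 Ω
V = IR = 10.8 × 4.542 = 49.1 V

49.1 V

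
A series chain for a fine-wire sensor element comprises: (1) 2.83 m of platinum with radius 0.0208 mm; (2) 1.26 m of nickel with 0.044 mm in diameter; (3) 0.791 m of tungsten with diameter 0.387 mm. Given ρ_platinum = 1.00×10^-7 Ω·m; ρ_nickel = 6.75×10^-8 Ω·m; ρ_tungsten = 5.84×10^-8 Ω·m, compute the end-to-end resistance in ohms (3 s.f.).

265 Ω

Seg 1: A = πr² = π(2.0800e-05 m)² = 1.359e-09 m²
R_1 = (1.00×10^-7)(2.83)/(1.359e-09) = 208.2 Ω
Seg 2: A = π(d/2)² = π(2.2000e-05 m)² = 1.521e-09 m²
R_2 = (6.75×10^-8)(1.26)/(1.521e-09) = 55.93 Ω
Seg 3: A = π(d/2)² = π(1.9350e-04 m)² = 1.176e-07 m²
R_3 = (5.84×10^-8)(0.791)/(1.176e-07) = 0.3927 Ω
R_total = R_1 + R_2 + R_3 = 265 Ω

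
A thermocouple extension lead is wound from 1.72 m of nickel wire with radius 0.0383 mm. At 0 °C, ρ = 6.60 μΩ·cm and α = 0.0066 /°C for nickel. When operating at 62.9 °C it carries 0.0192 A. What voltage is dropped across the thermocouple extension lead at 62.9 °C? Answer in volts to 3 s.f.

ρ = 6.60 μΩ·cm = 6.60×10^-8 Ω·m
A = πr² = π(3.8300e-05 m)² = 4.608e-09 m²
R₍0₎ = ρL/A = (6.60×10^-8)(1.72)/(4.608e-09) = 24.63 Ω
R₍62.9₎ = R₍0₎(1 + αΔT) = 24.63 × (1 + 0.0066×62.9) = 34.86 Ω
V = IR = 0.0192 × 34.86 = 0.669 V

0.669 V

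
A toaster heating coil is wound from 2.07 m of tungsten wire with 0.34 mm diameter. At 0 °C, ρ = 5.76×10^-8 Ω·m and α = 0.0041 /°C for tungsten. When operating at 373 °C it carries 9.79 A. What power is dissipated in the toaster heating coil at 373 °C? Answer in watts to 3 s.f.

A = π(d/2)² = π(1.7000e-04 m)² = 9.079e-08 m²
R₍0₎ = ρL/A = (5.76×10^-8)(2.07)/(9.079e-08) = 1.313 Ω
R₍373₎ = R₍0₎(1 + αΔT) = 1.313 × (1 + 0.0041×373) = 3.322 Ω
P = I²R = (9.79)² × 3.322 = 318 W

318 W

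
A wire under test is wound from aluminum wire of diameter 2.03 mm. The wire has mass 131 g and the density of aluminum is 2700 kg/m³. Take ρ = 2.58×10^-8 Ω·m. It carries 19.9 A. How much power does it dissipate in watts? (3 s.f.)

A = π(d/2)² = π(1.0150e-03 m)² = 3.2365e-06 m²
L = m/(density·A) = 0.131/(2700×3.2365e-06) = 14.99 m
R = ρL/A = (2.58×10^-8)(14.99)/(3.2365e-06) = 0.1195 Ω
P = I²R = (19.9)² × 0.1195 = 47.3 W

47.3 W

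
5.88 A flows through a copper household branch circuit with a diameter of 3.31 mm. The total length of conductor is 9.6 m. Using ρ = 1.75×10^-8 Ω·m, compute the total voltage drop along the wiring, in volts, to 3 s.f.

0.115 V

A = π(d/2)² = π(1.6550e-03 m)² = 8.605e-06 m²
R = ρL/A = (1.75×10^-8)(9.6)/(8.605e-06) = 0.01952 Ω
V = IR = 5.88 × 0.01952 = 0.115 V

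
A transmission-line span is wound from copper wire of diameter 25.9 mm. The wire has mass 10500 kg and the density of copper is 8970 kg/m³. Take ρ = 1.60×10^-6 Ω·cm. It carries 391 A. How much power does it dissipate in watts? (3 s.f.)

ρ = 1.60×10^-6 Ω·cm = 1.60×10^-8 Ω·m
A = π(d/2)² = π(1.2950e-02 m)² = 5.2685e-04 m²
L = m/(density·A) = 10500/(8970×5.2685e-04) = 2222 m
R = ρL/A = (1.60×10^-8)(2222)/(5.2685e-04) = 0.06747 Ω
P = I²R = (391)² × 0.06747 = 10300 W

10300 W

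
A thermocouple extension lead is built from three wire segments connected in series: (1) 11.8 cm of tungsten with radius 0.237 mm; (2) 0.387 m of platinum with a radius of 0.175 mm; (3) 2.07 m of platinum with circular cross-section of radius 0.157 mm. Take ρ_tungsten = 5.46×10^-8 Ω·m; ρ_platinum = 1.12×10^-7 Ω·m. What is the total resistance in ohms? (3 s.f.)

3.48 Ω

Seg 1: A = πr² = π(2.3700e-04 m)² = 1.765e-07 m²
R_1 = (5.46×10^-8)(0.118)/(1.765e-07) = 0.03651 Ω
Seg 2: A = πr² = π(1.7500e-04 m)² = 9.621e-08 m²
R_2 = (1.12×10^-7)(0.387)/(9.621e-08) = 0.4505 Ω
Seg 3: A = πr² = π(1.5700e-04 m)² = 7.744e-08 m²
R_3 = (1.12×10^-7)(2.07)/(7.744e-08) = 2.994 Ω
R_total = R_1 + R_2 + R_3 = 3.48 Ω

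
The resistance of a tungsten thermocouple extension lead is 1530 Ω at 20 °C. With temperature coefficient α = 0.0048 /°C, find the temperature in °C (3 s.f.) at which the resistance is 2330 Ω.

R = R₀(1 + α(T − T₀)) ⇒ T = T₀ + (R/R₀ − 1)/α
T = 20 + (2330/1530 − 1)/0.0048 = 20 + (0.5229)/0.0048 = 129 °C

129 °C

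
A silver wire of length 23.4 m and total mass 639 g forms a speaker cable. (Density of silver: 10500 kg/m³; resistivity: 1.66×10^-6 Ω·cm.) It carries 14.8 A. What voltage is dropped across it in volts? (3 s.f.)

2.21 V

ρ = 1.66×10^-6 Ω·cm = 1.66×10^-8 Ω·m
A = m/(density·L) = 0.639/(10500×23.4) = 2.6007e-06 m²
R = ρL/A = (1.66×10^-8)(23.4)/(2.6007e-06) = 0.1494 Ω
V = IR = 14.8 × 0.1494 = 2.21 V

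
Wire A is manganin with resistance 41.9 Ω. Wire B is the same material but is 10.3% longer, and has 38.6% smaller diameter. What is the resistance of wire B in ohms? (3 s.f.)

R ∝ L/d², so R_B/R_A = (1 + 10.3/100) × (1 − 38.6/100)⁻²
= 1.103 × 2.652 = 2.926
R_B = 2.926 × 41.9 = 123 Ω

123 Ω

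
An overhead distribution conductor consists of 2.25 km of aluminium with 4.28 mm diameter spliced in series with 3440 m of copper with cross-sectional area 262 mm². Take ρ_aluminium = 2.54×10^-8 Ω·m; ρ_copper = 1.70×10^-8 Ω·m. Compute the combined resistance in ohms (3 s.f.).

Segment 1: A = π(d/2)² = π(2.1400e-03 m)² = 1.439e-05 m²
R₁ = ρL/A = (2.54×10^-8)(2250)/(1.439e-05) = 3.972 Ω
Segment 2: A = 262 mm² = 2.620e-04 m²
R₂ = (1.70×10^-8)(3440)/(2.620e-04) = 0.2232 Ω
R = R₁ + R₂ = 4.20 Ω

4.20 Ω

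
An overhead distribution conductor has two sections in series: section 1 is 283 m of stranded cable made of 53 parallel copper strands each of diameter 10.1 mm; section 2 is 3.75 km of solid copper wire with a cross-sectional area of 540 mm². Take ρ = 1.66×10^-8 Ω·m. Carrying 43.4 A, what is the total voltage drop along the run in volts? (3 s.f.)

5.05 V

Section 1: A_strand = π(5.0500e-03)² = 8.012e-05 m²; R₁ = ρL/(N·A_s) = (1.66×10^-8)(283)/(53×8.012e-05) = 0.001106 Ω
Section 2: A = 540 mm² = 5.400e-04 m²
R₂ = (1.66×10^-8)(3750)/(5.400e-04) = 0.1153 Ω
R = R₁ + R₂ = 0.1164 Ω
V = IR = 43.4 × 0.1164 = 5.05 V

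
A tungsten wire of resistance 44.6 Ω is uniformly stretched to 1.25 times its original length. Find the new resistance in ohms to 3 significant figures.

Volume constant ⇒ A' = A/k with k = 1.25. R' = ρ(kL)/(A/k) = k²R.
R' = 1.562 × 44.6 = 69.7 Ω

69.7 Ω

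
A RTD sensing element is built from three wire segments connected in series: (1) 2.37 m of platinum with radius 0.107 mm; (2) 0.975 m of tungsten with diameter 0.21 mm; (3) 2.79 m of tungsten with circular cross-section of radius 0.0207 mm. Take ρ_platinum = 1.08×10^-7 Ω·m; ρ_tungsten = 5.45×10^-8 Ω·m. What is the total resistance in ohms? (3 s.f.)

122 Ω

Seg 1: A = πr² = π(1.0700e-04 m)² = 3.597e-08 m²
R_1 = (1.08×10^-7)(2.37)/(3.597e-08) = 7.116 Ω
Seg 2: A = π(d/2)² = π(1.0500e-04 m)² = 3.464e-08 m²
R_2 = (5.45×10^-8)(0.975)/(3.464e-08) = 1.534 Ω
Seg 3: A = πr² = π(2.0700e-05 m)² = 1.346e-09 m²
R_3 = (5.45×10^-8)(2.79)/(1.346e-09) = 113 Ω
R_total = R_1 + R_2 + R_3 = 122 Ω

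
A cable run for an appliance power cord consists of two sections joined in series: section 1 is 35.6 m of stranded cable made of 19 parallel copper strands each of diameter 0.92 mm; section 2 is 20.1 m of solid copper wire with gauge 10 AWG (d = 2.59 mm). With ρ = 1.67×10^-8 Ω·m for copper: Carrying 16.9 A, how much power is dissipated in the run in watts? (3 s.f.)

Section 1: A_strand = π(4.6000e-04)² = 6.648e-07 m²; R₁ = ρL/(N·A_s) = (1.67×10^-8)(35.6)/(19×6.648e-07) = 0.04707 Ω
Section 2: A = π(2.59/2 mm)² = π(1.2950e-03 m)² = 5.269e-06 m²
R₂ = (1.67×10^-8)(20.1)/(5.269e-06) = 0.06371 Ω
R = R₁ + R₂ = 0.1108 Ω
P = I²R = (16.9)² × 0.1108 = 31.6 W

31.6 W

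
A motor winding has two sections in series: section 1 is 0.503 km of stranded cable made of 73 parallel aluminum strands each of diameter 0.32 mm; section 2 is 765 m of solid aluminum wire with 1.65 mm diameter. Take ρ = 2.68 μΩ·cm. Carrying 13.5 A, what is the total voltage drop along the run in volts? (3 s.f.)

160 V

ρ = 2.68 μΩ·cm = 2.68×10^-8 Ω·m
Section 1: A_strand = π(1.6000e-04)² = 8.042e-08 m²; R₁ = ρL/(N·A_s) = (2.68×10^-8)(503)/(73×8.042e-08) = 2.296 Ω
Section 2: A = π(d/2)² = π(8.2500e-04 m)² = 2.138e-06 m²
R₂ = (2.68×10^-8)(765)/(2.138e-06) = 9.588 Ω
R = R₁ + R₂ = 11.88 Ω
V = IR = 13.5 × 11.88 = 160 V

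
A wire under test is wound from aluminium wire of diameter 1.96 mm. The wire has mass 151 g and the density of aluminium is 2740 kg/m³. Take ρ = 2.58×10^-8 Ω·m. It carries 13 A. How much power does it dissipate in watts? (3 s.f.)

A = π(d/2)² = π(9.8000e-04 m)² = 3.0172e-06 m²
L = m/(density·A) = 0.151/(2740×3.0172e-06) = 18.27 m
R = ρL/A = (2.58×10^-8)(18.27)/(3.0172e-06) = 0.1562 Ω
P = I²R = (13)² × 0.1562 = 26.4 W

26.4 W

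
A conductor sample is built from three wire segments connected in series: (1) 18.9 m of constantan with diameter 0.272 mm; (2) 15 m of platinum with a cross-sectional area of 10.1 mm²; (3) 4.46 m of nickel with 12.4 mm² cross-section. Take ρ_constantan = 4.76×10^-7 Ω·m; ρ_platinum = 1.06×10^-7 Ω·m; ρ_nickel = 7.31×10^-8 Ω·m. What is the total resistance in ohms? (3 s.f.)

155 Ω

Seg 1: A = π(d/2)² = π(1.3600e-04 m)² = 5.811e-08 m²
R_1 = (4.76×10^-7)(18.9)/(5.811e-08) = 154.8 Ω
Seg 2: A = 10.1 mm² = 1.010e-05 m²
R_2 = (1.06×10^-7)(15)/(1.010e-05) = 0.1574 Ω
Seg 3: A = 12.4 mm² = 1.240e-05 m²
R_3 = (7.31×10^-8)(4.46)/(1.240e-05) = 0.02629 Ω
R_total = R_1 + R_2 + R_3 = 155 Ω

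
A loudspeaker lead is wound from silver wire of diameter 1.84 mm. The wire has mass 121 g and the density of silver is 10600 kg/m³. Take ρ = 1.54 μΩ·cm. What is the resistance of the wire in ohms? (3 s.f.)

ρ = 1.54 μΩ·cm = 1.54×10^-8 Ω·m
A = π(d/2)² = π(9.2000e-04 m)² = 2.6590e-06 m²
L = m/(density·A) = 0.121/(10600×2.6590e-06) = 4.293 m
R = ρL/A = (1.54×10^-8)(4.293)/(2.6590e-06) = 0.0249 Ω

0.0249 Ω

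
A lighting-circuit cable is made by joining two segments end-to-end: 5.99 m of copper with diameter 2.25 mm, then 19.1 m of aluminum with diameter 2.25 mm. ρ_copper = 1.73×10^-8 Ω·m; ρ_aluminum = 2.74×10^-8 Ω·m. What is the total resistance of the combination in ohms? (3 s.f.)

0.158 Ω

Segment 1: A = π(d/2)² = π(1.1250e-03 m)² = 3.976e-06 m²
R₁ = ρL/A = (1.73×10^-8)(5.99)/(3.976e-06) = 0.02606 Ω
R₂ = (2.74×10^-8)(19.1)/(3.976e-06) = 0.1316 Ω
R = R₁ + R₂ = 0.158 Ω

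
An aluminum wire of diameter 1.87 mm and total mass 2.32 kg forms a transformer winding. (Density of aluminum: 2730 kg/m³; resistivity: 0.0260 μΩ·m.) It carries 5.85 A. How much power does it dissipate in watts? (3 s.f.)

100 W

ρ = 0.0260 μΩ·m = 2.60×10^-8 Ω·m
A = π(d/2)² = π(9.3500e-04 m)² = 2.7465e-06 m²
L = m/(density·A) = 2.32/(2730×2.7465e-06) = 309.4 m
R = ρL/A = (2.60×10^-8)(309.4)/(2.7465e-06) = 2.929 Ω
P = I²R = (5.85)² × 2.929 = 100 W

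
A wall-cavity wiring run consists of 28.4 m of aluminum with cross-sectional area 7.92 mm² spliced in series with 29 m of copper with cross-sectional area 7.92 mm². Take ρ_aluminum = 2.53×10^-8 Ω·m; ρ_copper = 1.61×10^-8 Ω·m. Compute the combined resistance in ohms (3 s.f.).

0.150 Ω

Segment 1: A = 7.92 mm² = 7.920e-06 m²
R₁ = ρL/A = (2.53×10^-8)(28.4)/(7.920e-06) = 0.09072 Ω
R₂ = (1.61×10^-8)(29)/(7.920e-06) = 0.05895 Ω
R = R₁ + R₂ = 0.150 Ω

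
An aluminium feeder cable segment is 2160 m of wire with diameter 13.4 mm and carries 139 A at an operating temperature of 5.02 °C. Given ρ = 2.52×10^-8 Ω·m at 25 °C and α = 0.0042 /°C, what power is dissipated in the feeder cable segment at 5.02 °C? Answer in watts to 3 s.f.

6830 W

A = π(d/2)² = π(6.7000e-03 m)² = 1.410e-04 m²
R₍25₎ = ρL/A = (2.52×10^-8)(2160)/(1.410e-04) = 0.386 Ω
R₍5.02₎ = R₍25₎(1 + αΔT) = 0.386 × (1 + 0.0042×-20) = 0.3536 Ω
P = I²R = (139)² × 0.3536 = 6830 W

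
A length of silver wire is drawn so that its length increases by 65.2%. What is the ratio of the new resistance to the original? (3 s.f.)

k = 1 + 65.2/100 = 1.652; volume constant ⇒ A' = A/k, so R' = k²R.
Factor = 2.73

2.73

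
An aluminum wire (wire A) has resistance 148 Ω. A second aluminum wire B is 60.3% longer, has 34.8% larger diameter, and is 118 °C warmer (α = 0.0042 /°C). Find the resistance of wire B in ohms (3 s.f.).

R ∝ ρL/d² with ρ ∝ (1+αΔT), so R_B/R_A = (1 + 60.3/100) × (1 + 34.8/100)⁻² × (1 + 0.0042×118)
= 1.603 × 0.5503 × 1.496 = 1.319
R_B = 1.319 × 148 = 195 Ω

195 Ω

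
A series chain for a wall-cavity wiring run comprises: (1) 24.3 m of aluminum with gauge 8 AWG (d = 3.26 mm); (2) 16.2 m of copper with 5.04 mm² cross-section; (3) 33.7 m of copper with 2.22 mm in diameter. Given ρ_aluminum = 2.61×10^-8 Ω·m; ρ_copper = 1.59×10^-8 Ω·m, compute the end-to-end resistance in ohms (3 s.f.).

Seg 1: A = π(3.26/2 mm)² = π(1.6300e-03 m)² = 8.347e-06 m²
R_1 = (2.61×10^-8)(24.3)/(8.347e-06) = 0.07598 Ω
Seg 2: A = 5.04 mm² = 5.040e-06 m²
R_2 = (1.59×10^-8)(16.2)/(5.040e-06) = 0.05111 Ω
Seg 3: A = π(d/2)² = π(1.1100e-03 m)² = 3.871e-06 m²
R_3 = (1.59×10^-8)(33.7)/(3.871e-06) = 0.1384 Ω
R_total = R_1 + R_2 + R_3 = 0.266 Ω

0.266 Ω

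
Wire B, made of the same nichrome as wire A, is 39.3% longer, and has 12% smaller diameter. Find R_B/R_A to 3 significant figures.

1.80

R ∝ L/d², so R_B/R_A = (1 + 39.3/100) × (1 − 12/100)⁻²
= 1.393 × 1.291 = 1.80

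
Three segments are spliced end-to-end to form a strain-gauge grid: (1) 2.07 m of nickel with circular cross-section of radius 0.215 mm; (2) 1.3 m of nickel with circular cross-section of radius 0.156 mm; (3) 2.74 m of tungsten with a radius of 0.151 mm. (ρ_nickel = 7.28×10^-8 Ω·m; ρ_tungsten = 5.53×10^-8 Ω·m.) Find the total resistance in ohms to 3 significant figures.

Seg 1: A = πr² = π(2.1500e-04 m)² = 1.452e-07 m²
R_1 = (7.28×10^-8)(2.07)/(1.452e-07) = 1.038 Ω
Seg 2: A = πr² = π(1.5600e-04 m)² = 7.645e-08 m²
R_2 = (7.28×10^-8)(1.3)/(7.645e-08) = 1.238 Ω
Seg 3: A = πr² = π(1.5100e-04 m)² = 7.163e-08 m²
R_3 = (5.53×10^-8)(2.74)/(7.163e-08) = 2.115 Ω
R_total = R_1 + R_2 + R_3 = 4.39 Ω

4.39 Ω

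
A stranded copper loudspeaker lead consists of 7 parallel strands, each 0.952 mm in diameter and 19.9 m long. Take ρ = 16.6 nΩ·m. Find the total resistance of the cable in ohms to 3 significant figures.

0.0663 Ω

ρ = 16.6 nΩ·m = 1.66×10^-8 Ω·m
A_strand = π(4.7600e-04 m)² = 7.118e-07 m²
R_strand = ρL/A = (1.66×10^-8)(19.9)/(7.118e-07) = 0.4641 Ω
R_total = R_strand/N = 0.4641/7 = 0.0663 Ω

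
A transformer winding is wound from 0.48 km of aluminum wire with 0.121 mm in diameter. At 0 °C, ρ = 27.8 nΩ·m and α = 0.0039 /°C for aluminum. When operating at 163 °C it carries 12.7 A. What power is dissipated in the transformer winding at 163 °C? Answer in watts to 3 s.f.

ρ = 27.8 nΩ·m = 2.78×10^-8 Ω·m
A = π(d/2)² = π(6.0500e-05 m)² = 1.150e-08 m²
R₍0₎ = ρL/A = (2.78×10^-8)(480)/(1.150e-08) = 1160 Ω
R₍163₎ = R₍0₎(1 + αΔT) = 1160 × (1 + 0.0039×163) = 1898 Ω
P = I²R = (12.7)² × 1898 = 3.06×10^5 W

3.06×10^5 W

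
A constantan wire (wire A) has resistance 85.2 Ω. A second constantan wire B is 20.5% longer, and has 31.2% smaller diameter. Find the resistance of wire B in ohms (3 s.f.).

217 Ω

R ∝ L/d², so R_B/R_A = (1 + 20.5/100) × (1 − 31.2/100)⁻²
= 1.205 × 2.113 = 2.546
R_B = 2.546 × 85.2 = 217 Ω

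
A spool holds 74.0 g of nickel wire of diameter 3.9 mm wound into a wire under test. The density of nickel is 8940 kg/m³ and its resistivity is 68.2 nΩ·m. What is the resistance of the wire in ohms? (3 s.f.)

ρ = 68.2 nΩ·m = 6.82×10^-8 Ω·m
A = π(d/2)² = π(1.9500e-03 m)² = 1.1946e-05 m²
L = m/(density·A) = 0.074/(8940×1.1946e-05) = 0.6929 m
R = ρL/A = (6.82×10^-8)(0.6929)/(1.1946e-05) = 0.00396 Ω

0.00396 Ω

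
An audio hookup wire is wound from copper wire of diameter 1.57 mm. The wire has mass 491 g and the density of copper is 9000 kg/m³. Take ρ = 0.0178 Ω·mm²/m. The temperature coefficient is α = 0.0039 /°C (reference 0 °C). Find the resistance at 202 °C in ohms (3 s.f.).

ρ = 0.0178 Ω·mm²/m = 1.78×10^-8 Ω·m
A = π(d/2)² = π(7.8500e-04 m)² = 1.9359e-06 m²
L = m/(density·A) = 0.491/(9000×1.9359e-06) = 28.18 m
R = ρL/A = (1.78×10^-8)(28.18)/(1.9359e-06) = 0.2591 Ω
R(202 °C) = 0.2591 × (1 + 0.0039×202) = 0.463 Ω

0.463 Ω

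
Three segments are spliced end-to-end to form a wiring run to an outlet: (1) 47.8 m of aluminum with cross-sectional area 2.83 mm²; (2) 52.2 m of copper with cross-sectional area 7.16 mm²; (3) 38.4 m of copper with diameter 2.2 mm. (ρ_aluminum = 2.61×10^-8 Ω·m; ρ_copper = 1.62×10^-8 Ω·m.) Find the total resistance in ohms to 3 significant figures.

Seg 1: A = 2.83 mm² = 2.830e-06 m²
R_1 = (2.61×10^-8)(47.8)/(2.830e-06) = 0.4408 Ω
Seg 2: A = 7.16 mm² = 7.160e-06 m²
R_2 = (1.62×10^-8)(52.2)/(7.160e-06) = 0.1181 Ω
Seg 3: A = π(d/2)² = π(1.1000e-03 m)² = 3.801e-06 m²
R_3 = (1.62×10^-8)(38.4)/(3.801e-06) = 0.1636 Ω
R_total = R_1 + R_2 + R_3 = 0.723 Ω

0.723 Ω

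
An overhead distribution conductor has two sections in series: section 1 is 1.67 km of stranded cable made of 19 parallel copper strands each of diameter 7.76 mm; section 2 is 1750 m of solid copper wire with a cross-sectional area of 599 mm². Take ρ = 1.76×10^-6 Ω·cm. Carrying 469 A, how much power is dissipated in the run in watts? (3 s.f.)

ρ = 1.76×10^-6 Ω·cm = 1.76×10^-8 Ω·m
Section 1: A_strand = π(3.8800e-03)² = 4.729e-05 m²; R₁ = ρL/(N·A_s) = (1.76×10^-8)(1670)/(19×4.729e-05) = 0.03271 Ω
Section 2: A = 599 mm² = 5.990e-04 m²
R₂ = (1.76×10^-8)(1750)/(5.990e-04) = 0.05142 Ω
R = R₁ + R₂ = 0.08413 Ω
P = I²R = (469)² × 0.08413 = 18500 W

18500 W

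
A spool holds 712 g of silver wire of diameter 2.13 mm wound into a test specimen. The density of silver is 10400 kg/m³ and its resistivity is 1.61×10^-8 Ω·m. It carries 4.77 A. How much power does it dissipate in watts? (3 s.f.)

A = π(d/2)² = π(1.0650e-03 m)² = 3.5633e-06 m²
L = m/(density·A) = 0.712/(10400×3.5633e-06) = 19.21 m
R = ρL/A = (1.61×10^-8)(19.21)/(3.5633e-06) = 0.08681 Ω
P = I²R = (4.77)² × 0.08681 = 1.98 W

1.98 W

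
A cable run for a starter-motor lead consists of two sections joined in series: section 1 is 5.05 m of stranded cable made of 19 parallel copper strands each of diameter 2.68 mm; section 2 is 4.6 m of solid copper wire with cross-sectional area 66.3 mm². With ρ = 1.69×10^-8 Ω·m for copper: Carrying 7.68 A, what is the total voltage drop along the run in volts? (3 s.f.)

Section 1: A_strand = π(1.3400e-03)² = 5.641e-06 m²; R₁ = ρL/(N·A_s) = (1.69×10^-8)(5.05)/(19×5.641e-06) = 7.963×10^-4 Ω
Section 2: A = 66.3 mm² = 6.630e-05 m²
R₂ = (1.69×10^-8)(4.6)/(6.630e-05) = 0.001173 Ω
R = R₁ + R₂ = 0.001969 Ω
V = IR = 7.68 × 0.001969 = 0.0151 V

0.0151 V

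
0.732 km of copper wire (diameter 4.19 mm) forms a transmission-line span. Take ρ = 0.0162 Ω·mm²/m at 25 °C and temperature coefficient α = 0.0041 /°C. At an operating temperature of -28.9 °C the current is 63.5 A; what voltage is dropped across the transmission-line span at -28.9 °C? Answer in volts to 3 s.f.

ρ = 0.0162 Ω·mm²/m = 1.62×10^-8 Ω·m
A = π(d/2)² = π(2.0950e-03 m)² = 1.379e-05 m²
R₍25₎ = ρL/A = (1.62×10^-8)(732)/(1.379e-05) = 0.86 Ω
R₍-28.9₎ = R₍25₎(1 + αΔT) = 0.86 × (1 + 0.0041×-53.9) = 0.67 Ω
V = IR = 63.5 × 0.67 = 42.5 V

42.5 V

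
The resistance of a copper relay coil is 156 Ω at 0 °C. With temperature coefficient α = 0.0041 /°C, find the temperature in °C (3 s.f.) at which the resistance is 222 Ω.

103 °C

R = R₀(1 + α(T − T₀)) ⇒ T = T₀ + (R/R₀ − 1)/α
T = 0 + (222/156 − 1)/0.0041 = 0 + (0.4231)/0.0041 = 103 °C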